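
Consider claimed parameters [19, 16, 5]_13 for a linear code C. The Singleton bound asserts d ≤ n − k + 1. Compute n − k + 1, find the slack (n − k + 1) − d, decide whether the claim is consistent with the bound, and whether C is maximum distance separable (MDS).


Singleton RHS = n − k + 1 = 4, slack = -1, bound violated (no such code; not MDS).

Singleton bound: d ≤ n − k + 1.
Here n = 19, k = 16, so n − k + 1 = 4.
Given d = 5, check d ≤ 4: NO.
Slack = (n − k + 1) − d = -1.
The slack is negative: d = 5 exceeds n − k + 1 = 4 by 1, so the Singleton bound is violated and no linear [19, 16, 5]_13 code can exist. In particular it is not MDS (MDS requires d = n − k + 1 exactly).
Description: the claimed parameters are [19, 16, 5]_13; such a code would be impossible (violates the Singleton bound).


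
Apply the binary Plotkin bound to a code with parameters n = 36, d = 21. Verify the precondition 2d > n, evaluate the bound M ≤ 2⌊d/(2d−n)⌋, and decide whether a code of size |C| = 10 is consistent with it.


Plotkin bound M ≤ 6; given |C| = 10 > bound (violated).

Check applicability: 2d = 42, n = 36.
2d − n = 6 > 0, so Plotkin applies.
Compute d/(2d−n) = 21/6 ≈ 3.5000.
⌊d/(2d−n)⌋ = 3.
Plotkin bound: M ≤ 2·3 = 6.
Given |C| = 10, check: VIOLATED.
This |C| is above the Plotkin bound, so no binary code with n = 36, d = 21 and 10 codewords exists.


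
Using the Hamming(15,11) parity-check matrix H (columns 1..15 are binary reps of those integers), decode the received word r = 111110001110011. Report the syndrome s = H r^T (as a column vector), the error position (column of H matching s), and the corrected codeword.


s = (1, 0, 0, 0)^T, error position = 8, corrected codeword c = 111110011110011

Compute s = H r^T mod 2 one row at a time:
  s_1 = 0 + 1 + 1 + 1 + 0 + 0 + 1 + 1 = 5 ≡ 1 (mod 2).
  s_2 = 1 + 1 + 0 + 0 + 0 + 0 + 1 + 1 = 4 ≡ 0 (mod 2).
  s_3 = 1 + 1 + 0 + 0 + 1 + 1 + 1 + 1 = 6 ≡ 0 (mod 2).
  s_4 = 1 + 1 + 1 + 0 + 1 + 1 + 0 + 1 = 6 ≡ 0 (mod 2).
s = (1, 0, 0, 0)^T — this equals column 8 of H (binary 1000), so error is at position 8.
Correct: flip bit 8 of r = 111110001110011 to get c = 111110011110011.


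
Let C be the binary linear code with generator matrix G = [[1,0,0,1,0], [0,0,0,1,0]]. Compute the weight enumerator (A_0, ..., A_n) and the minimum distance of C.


Weight distribution: A_0 = 1, A_1 = 2, A_2 = 1. Minimum distance d = 1.

Enumerate all 2^2 = 4 messages m ∈ F_2^2.
For each, compute codeword c = mG in F_2^5, then tally its weight.
  m = 00 → c = 00000, weight = 0.
  m = 10 → c = 10010, weight = 2.
  m = 01 → c = 00010, weight = 1.
  m = 11 → c = 10000, weight = 1.
Tally weights:
  weight 0: 1 codewords.
  weight 1: 2 codewords.
  weight 2: 1 codewords.
Minimum distance d = smallest w > 0 with A_w > 0 = 1.
Sanity: Σ A_w = 4 = 2^2 = 4 ✓.


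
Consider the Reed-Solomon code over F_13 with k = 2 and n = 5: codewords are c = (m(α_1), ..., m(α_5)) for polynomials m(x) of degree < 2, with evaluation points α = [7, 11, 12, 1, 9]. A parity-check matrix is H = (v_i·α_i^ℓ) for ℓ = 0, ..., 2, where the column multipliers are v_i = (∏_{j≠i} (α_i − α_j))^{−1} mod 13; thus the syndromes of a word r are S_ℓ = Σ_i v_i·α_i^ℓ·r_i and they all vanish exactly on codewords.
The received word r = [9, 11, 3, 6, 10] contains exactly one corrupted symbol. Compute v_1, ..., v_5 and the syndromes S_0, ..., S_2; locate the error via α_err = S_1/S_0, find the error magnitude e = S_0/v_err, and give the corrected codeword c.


S = (7, 6, 7), error at position 3, error magnitude e = 11, c = [9, 11, 5, 6, 10].

Step 1: column multipliers v_i = (∏_{j≠i}(α_i − α_j))^{−1} mod 13.
  i = 1 (α = 7): (7−11)(7−12)(7−1)(7−9) = (−4)·(−5)·6·(−2) = −240 ≡ 7, so v_1 = 7^{−1} = 2 (mod 13).
  i = 2 (α = 11): (11−7)(11−12)(11−1)(11−9) = 4·(−1)·10·2 = −80 ≡ 11, so v_2 = 11^{−1} = 6 (mod 13).
  i = 3 (α = 12): (12−7)(12−11)(12−1)(12−9) = 5·1·11·3 = 165 ≡ 9, so v_3 = 9^{−1} = 3 (mod 13).
  i = 4 (α = 1): (1−7)(1−11)(1−12)(1−9) = (−6)·(−10)·(−11)·(−8) = 5280 ≡ 2, so v_4 = 2^{−1} = 7 (mod 13).
  i = 5 (α = 9): (9−7)(9−11)(9−12)(9−1) = 2·(−2)·(−3)·8 = 96 ≡ 5, so v_5 = 5^{−1} = 8 (mod 13).
  v = [2, 6, 3, 7, 8].
Step 2: syndromes of r = [9, 11, 3, 6, 10] (all sums mod 13).
  S_0 = Σ v_i r_i = 2·9 + 6·11 + 3·3 + 7·6 + 8·10 = 215 ≡ 7.
  S_1 = Σ v_i α_i r_i = 2·7·9 + 6·11·11 + 3·12·3 + 7·1·6 + 8·9·10 = 1722 ≡ 6.
  α_i^2 mod 13 = [10, 4, 1, 1, 3].
  S_2 = Σ v_i α_i^2 r_i = 2·10·9 + 6·4·11 + 3·1·3 + 7·1·6 + 8·3·10 = 735 ≡ 7.
  S = (7, 6, 7) ≠ 0, so r is not a codeword (an error is present).
Step 3: locate the error. For a single error e at position i, S_ℓ = v_i·e·α_i^ℓ, so α_err = S_1/S_0.
  S_0^{−1} = 7^{−1} = 2 (mod 13), so α_err = 6·2 = 12 ≡ 12 = α_3. Error position i = 3.
  Consistency check: S_2/S_1 = 7·11 = 77 ≡ 12 = α_err ✓ (single-error assumption holds).
Step 4: error magnitude e = S_0/v_3 = S_0·∏_{j≠3}(α_3 − α_j) = 7·9 = 63 ≡ 11 (mod 13).
Step 5: correct position 3: c_3 = r_3 − e = 3 − 11 ≡ 5 (mod 13). Hence c = [9, 11, 5, 6, 10].
  Check: interpolating c through the α_i gives m(x) = 12 + 7·x (degree < 2) with m(α_i) = c_i for every i, so c is indeed a codeword.


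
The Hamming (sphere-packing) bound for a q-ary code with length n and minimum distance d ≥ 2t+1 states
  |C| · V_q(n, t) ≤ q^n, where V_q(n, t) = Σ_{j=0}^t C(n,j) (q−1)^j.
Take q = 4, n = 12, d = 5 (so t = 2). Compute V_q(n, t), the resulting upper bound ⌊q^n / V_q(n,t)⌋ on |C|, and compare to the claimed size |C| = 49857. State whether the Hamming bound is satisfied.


V_q(n, t) = 631, q^n = 16777216, Hamming bound = 26588, |C| = 49857 > bound (violated).

Step 1: Compute V_q(n, t) = Σ_{j=0}^2 C(n, j) (q−1)^j.
  j = 0: C(12,0)·(3)^0 = 1·1 = 1.
  j = 1: C(12,1)·(3)^1 = 12·3 = 36.
  j = 2: C(12,2)·(3)^2 = 66·9 = 594.
  V_q(n, t) = 1 + 36 + 594 = 631.
Step 2: q^n = 4^12 = 16777216.
Step 3: Hamming bound ⌊q^n / V_q(n,t)⌋ = ⌊16777216/631⌋ = 26588.
Step 4: Compare |C| = 49857 to 26588: violated.
The claimed |C| lies above the Hamming bound, so no 4-ary code of length 12 with d ≥ 5 can have 49857 codewords.


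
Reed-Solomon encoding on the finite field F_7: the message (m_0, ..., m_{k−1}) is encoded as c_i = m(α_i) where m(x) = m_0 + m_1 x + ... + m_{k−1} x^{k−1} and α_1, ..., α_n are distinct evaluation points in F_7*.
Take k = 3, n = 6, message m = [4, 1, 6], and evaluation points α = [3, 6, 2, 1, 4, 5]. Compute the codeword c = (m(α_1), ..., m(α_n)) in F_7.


c = [5, 2, 2, 4, 6, 5]

Message polynomial: m(x) = 4 + 1·x + 6·x^2 (mod 7).
For each evaluation point α_i, compute m(α_i) mod 7:
  α_1 = 3: Horner steps 6 → 5 → 5, so m(3) = 5.
  α_2 = 6: Horner steps 6 → 2 → 2, so m(6) = 2.
  α_3 = 2: Horner steps 6 → 6 → 2, so m(2) = 2.
  α_4 = 1: Horner steps 6 → 0 → 4, so m(1) = 4.
  α_5 = 4: Horner steps 6 → 4 → 6, so m(4) = 6.
  α_6 = 5: Horner steps 6 → 3 → 5, so m(5) = 5.
Codeword c = [5, 2, 2, 4, 6, 5] ∈ F_7^6.


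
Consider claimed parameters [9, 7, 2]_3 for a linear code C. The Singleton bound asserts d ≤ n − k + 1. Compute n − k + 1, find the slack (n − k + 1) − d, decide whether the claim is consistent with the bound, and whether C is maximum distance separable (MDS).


Singleton RHS = n − k + 1 = 3, slack = 1, bound satisfied, not MDS.

Singleton bound: d ≤ n − k + 1.
Here n = 9, k = 7, so n − k + 1 = 3.
Given d = 2, check d ≤ 3: YES.
Slack = (n − k + 1) − d = 1.
The code is NOT MDS (slack = 1 > 0).
Description: the claimed parameters are [9, 7, 2]_3; such a code would be non-MDS.


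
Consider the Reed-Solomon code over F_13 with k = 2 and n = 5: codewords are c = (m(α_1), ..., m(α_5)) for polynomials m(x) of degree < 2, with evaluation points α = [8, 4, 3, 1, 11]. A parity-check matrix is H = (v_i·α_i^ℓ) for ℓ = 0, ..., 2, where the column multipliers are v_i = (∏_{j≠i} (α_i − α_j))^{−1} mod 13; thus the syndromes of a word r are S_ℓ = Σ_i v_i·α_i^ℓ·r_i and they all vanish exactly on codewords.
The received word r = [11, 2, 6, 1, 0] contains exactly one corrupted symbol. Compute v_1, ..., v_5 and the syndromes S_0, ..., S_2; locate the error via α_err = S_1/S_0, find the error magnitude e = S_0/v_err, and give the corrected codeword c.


S = (10, 2, 3), error at position 1, error magnitude e = 12, c = [12, 2, 6, 1, 0].

Step 1: column multipliers v_i = (∏_{j≠i}(α_i − α_j))^{−1} mod 13.
  i = 1 (α = 8): (8−4)(8−3)(8−1)(8−11) = 4·5·7·(−3) = −420 ≡ 9, so v_1 = 9^{−1} = 3 (mod 13).
  i = 2 (α = 4): (4−8)(4−3)(4−1)(4−11) = (−4)·1·3·(−7) = 84 ≡ 6, so v_2 = 6^{−1} = 11 (mod 13).
  i = 3 (α = 3): (3−8)(3−4)(3−1)(3−11) = (−5)·(−1)·2·(−8) = −80 ≡ 11, so v_3 = 11^{−1} = 6 (mod 13).
  i = 4 (α = 1): (1−8)(1−4)(1−3)(1−11) = (−7)·(−3)·(−2)·(−10) = 420 ≡ 4, so v_4 = 4^{−1} = 10 (mod 13).
  i = 5 (α = 11): (11−8)(11−4)(11−3)(11−1) = 3·7·8·10 = 1680 ≡ 3, so v_5 = 3^{−1} = 9 (mod 13).
  v = [3, 11, 6, 10, 9].
Step 2: syndromes of r = [11, 2, 6, 1, 0] (all sums mod 13).
  S_0 = Σ v_i r_i = 3·11 + 11·2 + 6·6 + 10·1 + 9·0 = 101 ≡ 10.
  S_1 = Σ v_i α_i r_i = 3·8·11 + 11·4·2 + 6·3·6 + 10·1·1 + 9·11·0 = 470 ≡ 2.
  α_i^2 mod 13 = [12, 3, 9, 1, 4].
  S_2 = Σ v_i α_i^2 r_i = 3·12·11 + 11·3·2 + 6·9·6 + 10·1·1 + 9·4·0 = 796 ≡ 3.
  S = (10, 2, 3) ≠ 0, so r is not a codeword (an error is present).
Step 3: locate the error. For a single error e at position i, S_ℓ = v_i·e·α_i^ℓ, so α_err = S_1/S_0.
  S_0^{−1} = 10^{−1} = 4 (mod 13), so α_err = 2·4 = 8 ≡ 8 = α_1. Error position i = 1.
  Consistency check: S_2/S_1 = 3·7 = 21 ≡ 8 = α_err ✓ (single-error assumption holds).
Step 4: error magnitude e = S_0/v_1 = S_0·∏_{j≠1}(α_1 − α_j) = 10·9 = 90 ≡ 12 (mod 13).
Step 5: correct position 1: c_1 = r_1 − e = 11 − 12 ≡ 12 (mod 13). Hence c = [12, 2, 6, 1, 0].
  Check: interpolating c through the α_i gives m(x) = 5 + 9·x (degree < 2) with m(α_i) = c_i for every i, so c is indeed a codeword.


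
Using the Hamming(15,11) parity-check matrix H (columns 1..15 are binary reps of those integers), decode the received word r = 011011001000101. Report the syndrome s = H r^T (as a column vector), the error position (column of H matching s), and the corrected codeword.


s = (1, 0, 0, 1)^T, error position = 9, corrected codeword c = 011011000000101

Compute s = H r^T mod 2 one row at a time:
  s_1 = 0 + 1 + 0 + 0 + 0 + 1 + 0 + 1 = 3 ≡ 1 (mod 2).
  s_2 = 0 + 1 + 1 + 0 + 0 + 1 + 0 + 1 = 4 ≡ 0 (mod 2).
  s_3 = 1 + 1 + 1 + 0 + 0 + 0 + 0 + 1 = 4 ≡ 0 (mod 2).
  s_4 = 0 + 1 + 1 + 0 + 1 + 0 + 1 + 1 = 5 ≡ 1 (mod 2).
s = (1, 0, 0, 1)^T — this equals column 9 of H (binary 1001), so error is at position 9.
Correct: flip bit 9 of r = 011011001000101 to get c = 011011000000101.


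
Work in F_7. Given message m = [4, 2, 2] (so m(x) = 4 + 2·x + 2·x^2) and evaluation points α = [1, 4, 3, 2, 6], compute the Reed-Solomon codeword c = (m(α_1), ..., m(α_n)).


c = [1, 2, 0, 2, 4]

Message polynomial: m(x) = 4 + 2·x + 2·x^2 (mod 7).
For each evaluation point α_i, compute m(α_i) mod 7:
  α_1 = 1: Horner steps 2 → 4 → 1, so m(1) = 1.
  α_2 = 4: Horner steps 2 → 3 → 2, so m(4) = 2.
  α_3 = 3: Horner steps 2 → 1 → 0, so m(3) = 0.
  α_4 = 2: Horner steps 2 → 6 → 2, so m(2) = 2.
  α_5 = 6: Horner steps 2 → 0 → 4, so m(6) = 4.
Codeword c = [1, 2, 0, 2, 4] ∈ F_7^5.


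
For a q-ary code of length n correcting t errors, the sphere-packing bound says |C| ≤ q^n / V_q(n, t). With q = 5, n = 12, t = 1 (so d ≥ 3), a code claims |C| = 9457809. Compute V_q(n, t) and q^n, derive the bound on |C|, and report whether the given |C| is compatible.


V_q(n, t) = 49, q^n = 244140625, Hamming bound = 4982461, |C| = 9457809 > bound (violated).

Step 1: Compute V_q(n, t) = Σ_{j=0}^1 C(n, j) (q−1)^j.
  j = 0: C(12,0)·(4)^0 = 1·1 = 1.
  j = 1: C(12,1)·(4)^1 = 12·4 = 48.
  V_q(n, t) = 1 + 48 = 49.
Step 2: q^n = 5^12 = 244140625.
Step 3: Hamming bound ⌊q^n / V_q(n,t)⌋ = ⌊244140625/49⌋ = 4982461.
Step 4: Compare |C| = 9457809 to 4982461: violated.
The claimed |C| lies above the Hamming bound, so no 5-ary code of length 12 with d ≥ 3 can have 9457809 codewords.


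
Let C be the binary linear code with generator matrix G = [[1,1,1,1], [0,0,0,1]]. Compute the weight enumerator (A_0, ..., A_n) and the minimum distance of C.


Weight distribution: A_0 = 1, A_1 = 1, A_3 = 1, A_4 = 1. Minimum distance d = 1.

Enumerate all 2^2 = 4 messages m ∈ F_2^2.
For each, compute codeword c = mG in F_2^4, then tally its weight.
  m = 00 → c = 0000, weight = 0.
  m = 10 → c = 1111, weight = 4.
  m = 01 → c = 0001, weight = 1.
  m = 11 → c = 1110, weight = 3.
Tally weights:
  weight 0: 1 codewords.
  weight 1: 1 codewords.
  weight 3: 1 codewords.
  weight 4: 1 codewords.
Minimum distance d = smallest w > 0 with A_w > 0 = 1.
Sanity: Σ A_w = 4 = 2^2 = 4 ✓.


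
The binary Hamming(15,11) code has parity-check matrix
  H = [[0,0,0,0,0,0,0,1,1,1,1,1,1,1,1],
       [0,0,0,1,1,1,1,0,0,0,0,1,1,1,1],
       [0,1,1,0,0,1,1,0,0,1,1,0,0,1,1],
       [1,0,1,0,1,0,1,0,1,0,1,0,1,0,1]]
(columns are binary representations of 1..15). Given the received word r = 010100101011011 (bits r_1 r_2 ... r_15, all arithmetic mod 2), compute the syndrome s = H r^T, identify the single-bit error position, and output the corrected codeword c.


s = (1, 1, 1, 0)^T, error position = 14, corrected codeword c = 010100101011001

Compute s = H r^T mod 2 one row at a time:
  s_1 = 0 + 1 + 0 + 1 + 1 + 0 + 1 + 1 = 5 ≡ 1 (mod 2).
  s_2 = 1 + 0 + 0 + 1 + 1 + 0 + 1 + 1 = 5 ≡ 1 (mod 2).
  s_3 = 1 + 0 + 0 + 1 + 0 + 1 + 1 + 1 = 5 ≡ 1 (mod 2).
  s_4 = 0 + 0 + 0 + 1 + 1 + 1 + 0 + 1 = 4 ≡ 0 (mod 2).
s = (1, 1, 1, 0)^T — this equals column 14 of H (binary 1110), so error is at position 14.
Correct: flip bit 14 of r = 010100101011011 to get c = 010100101011001.


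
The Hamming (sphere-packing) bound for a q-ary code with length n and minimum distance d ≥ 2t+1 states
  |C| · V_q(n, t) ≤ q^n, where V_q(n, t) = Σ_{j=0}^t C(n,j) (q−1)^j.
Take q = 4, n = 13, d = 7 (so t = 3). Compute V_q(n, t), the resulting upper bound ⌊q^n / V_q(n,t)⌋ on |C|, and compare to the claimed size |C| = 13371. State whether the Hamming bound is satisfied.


V_q(n, t) = 8464, q^n = 67108864, Hamming bound = 7928, |C| = 13371 > bound (violated).

Step 1: Compute V_q(n, t) = Σ_{j=0}^3 C(n, j) (q−1)^j.
  j = 0: C(13,0)·(3)^0 = 1·1 = 1.
  j = 1: C(13,1)·(3)^1 = 13·3 = 39.
  j = 2: C(13,2)·(3)^2 = 78·9 = 702.
  j = 3: C(13,3)·(3)^3 = 286·27 = 7722.
  V_q(n, t) = 1 + 39 + 702 + 7722 = 8464.
Step 2: q^n = 4^13 = 67108864.
Step 3: Hamming bound ⌊q^n / V_q(n,t)⌋ = ⌊67108864/8464⌋ = 7928.
Step 4: Compare |C| = 13371 to 7928: violated.
The claimed |C| lies above the Hamming bound, so no 4-ary code of length 13 with d ≥ 7 can have 13371 codewords.


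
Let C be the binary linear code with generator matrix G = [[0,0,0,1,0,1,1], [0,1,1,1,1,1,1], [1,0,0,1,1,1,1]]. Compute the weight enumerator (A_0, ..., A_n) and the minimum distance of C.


Weight distribution: A_0 = 1, A_2 = 1, A_3 = 3, A_5 = 1, A_6 = 2. Minimum distance d = 2.

Enumerate all 2^3 = 8 messages m ∈ F_2^3.
For each, compute codeword c = mG in F_2^7, then tally its weight.
  m = 000 → c = 0000000, weight = 0.
  m = 100 → c = 0001011, weight = 3.
  m = 010 → c = 0111111, weight = 6.
  m = 110 → c = 0110100, weight = 3.
  m = 001 → c = 1001111, weight = 5.
  m = 101 → c = 1000100, weight = 2.
  m = 011 → c = 1110000, weight = 3.
  m = 111 → c = 1111011, weight = 6.
Tally weights:
  weight 0: 1 codewords.
  weight 2: 1 codewords.
  weight 3: 3 codewords.
  weight 5: 1 codewords.
  weight 6: 2 codewords.
Minimum distance d = smallest w > 0 with A_w > 0 = 2.
Sanity: Σ A_w = 8 = 2^3 = 8 ✓.


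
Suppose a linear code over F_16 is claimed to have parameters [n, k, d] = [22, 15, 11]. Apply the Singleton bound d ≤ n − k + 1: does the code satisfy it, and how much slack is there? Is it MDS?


Singleton RHS = n − k + 1 = 8, slack = -3, bound violated (no such code; not MDS).

Singleton bound: d ≤ n − k + 1.
Here n = 22, k = 15, so n − k + 1 = 8.
Given d = 11, check d ≤ 8: NO.
Slack = (n − k + 1) − d = -3.
The slack is negative: d = 11 exceeds n − k + 1 = 8 by 3, so the Singleton bound is violated and no linear [22, 15, 11]_16 code can exist. In particular it is not MDS (MDS requires d = n − k + 1 exactly).
Description: the claimed parameters are [22, 15, 11]_16; such a code would be impossible (violates the Singleton bound).


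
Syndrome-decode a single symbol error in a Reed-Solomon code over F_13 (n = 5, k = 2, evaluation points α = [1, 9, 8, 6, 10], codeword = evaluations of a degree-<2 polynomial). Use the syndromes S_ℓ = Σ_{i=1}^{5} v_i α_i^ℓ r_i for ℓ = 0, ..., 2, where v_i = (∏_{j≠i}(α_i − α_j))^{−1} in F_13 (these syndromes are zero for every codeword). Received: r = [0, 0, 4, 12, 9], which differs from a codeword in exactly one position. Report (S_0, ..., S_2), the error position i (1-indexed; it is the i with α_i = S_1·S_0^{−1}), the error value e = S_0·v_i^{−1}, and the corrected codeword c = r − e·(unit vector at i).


S = (3, 3, 3), error at position 1, error magnitude e = 7, c = [6, 0, 4, 12, 9].

Step 1: column multipliers v_i = (∏_{j≠i}(α_i − α_j))^{−1} mod 13.
  i = 1 (α = 1): (1−9)(1−8)(1−6)(1−10) = (−8)·(−7)·(−5)·(−9) = 2520 ≡ 11, so v_1 = 11^{−1} = 6 (mod 13).
  i = 2 (α = 9): (9−1)(9−8)(9−6)(9−10) = 8·1·3·(−1) = −24 ≡ 2, so v_2 = 2^{−1} = 7 (mod 13).
  i = 3 (α = 8): (8−1)(8−9)(8−6)(8−10) = 7·(−1)·2·(−2) = 28 ≡ 2, so v_3 = 2^{−1} = 7 (mod 13).
  i = 4 (α = 6): (6−1)(6−9)(6−8)(6−10) = 5·(−3)·(−2)·(−4) = −120 ≡ 10, so v_4 = 10^{−1} = 4 (mod 13).
  i = 5 (α = 10): (10−1)(10−9)(10−8)(10−6) = 9·1·2·4 = 72 ≡ 7, so v_5 = 7^{−1} = 2 (mod 13).
  v = [6, 7, 7, 4, 2].
Step 2: syndromes of r = [0, 0, 4, 12, 9] (all sums mod 13).
  S_0 = Σ v_i r_i = 6·0 + 7·0 + 7·4 + 4·12 + 2·9 = 94 ≡ 3.
  S_1 = Σ v_i α_i r_i = 6·1·0 + 7·9·0 + 7·8·4 + 4·6·12 + 2·10·9 = 692 ≡ 3.
  α_i^2 mod 13 = [1, 3, 12, 10, 9].
  S_2 = Σ v_i α_i^2 r_i = 6·1·0 + 7·3·0 + 7·12·4 + 4·10·12 + 2·9·9 = 978 ≡ 3.
  S = (3, 3, 3) ≠ 0, so r is not a codeword (an error is present).
Step 3: locate the error. For a single error e at position i, S_ℓ = v_i·e·α_i^ℓ, so α_err = S_1/S_0.
  S_0^{−1} = 3^{−1} = 9 (mod 13), so α_err = 3·9 = 27 ≡ 1 = α_1. Error position i = 1.
  Consistency check: S_2/S_1 = 3·9 = 27 ≡ 1 = α_err ✓ (single-error assumption holds).
Step 4: error magnitude e = S_0/v_1 = S_0·∏_{j≠1}(α_1 − α_j) = 3·11 = 33 ≡ 7 (mod 13).
Step 5: correct position 1: c_1 = r_1 − e = 0 − 7 ≡ 6 (mod 13). Hence c = [6, 0, 4, 12, 9].
  Check: interpolating c through the α_i gives m(x) = 10 + 9·x (degree < 2) with m(α_i) = c_i for every i, so c is indeed a codeword.


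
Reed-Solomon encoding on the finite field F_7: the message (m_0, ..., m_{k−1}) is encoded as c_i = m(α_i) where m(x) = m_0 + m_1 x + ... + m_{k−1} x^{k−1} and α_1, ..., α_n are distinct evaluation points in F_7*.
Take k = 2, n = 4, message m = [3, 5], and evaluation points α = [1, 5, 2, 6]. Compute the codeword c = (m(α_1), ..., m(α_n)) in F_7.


c = [1, 0, 6, 5]

Message polynomial: m(x) = 3 + 5·x (mod 7).
For each evaluation point α_i, compute m(α_i) mod 7:
  α_1 = 1: Horner steps 5 → 1, so m(1) = 1.
  α_2 = 5: Horner steps 5 → 0, so m(5) = 0.
  α_3 = 2: Horner steps 5 → 6, so m(2) = 6.
  α_4 = 6: Horner steps 5 → 5, so m(6) = 5.
Codeword c = [1, 0, 6, 5] ∈ F_7^4.


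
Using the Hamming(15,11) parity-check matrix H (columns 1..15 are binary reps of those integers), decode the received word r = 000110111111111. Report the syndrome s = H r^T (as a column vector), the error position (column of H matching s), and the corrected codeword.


s = (0, 1, 1, 0)^T, error position = 6, corrected codeword c = 000111111111111

Compute s = H r^T mod 2 one row at a time:
  s_1 = 1 + 1 + 1 + 1 + 1 + 1 + 1 + 1 = 8 ≡ 0 (mod 2).
  s_2 = 1 + 1 + 0 + 1 + 1 + 1 + 1 + 1 = 7 ≡ 1 (mod 2).
  s_3 = 0 + 0 + 0 + 1 + 1 + 1 + 1 + 1 = 5 ≡ 1 (mod 2).
  s_4 = 0 + 0 + 1 + 1 + 1 + 1 + 1 + 1 = 6 ≡ 0 (mod 2).
s = (0, 1, 1, 0)^T — this equals column 6 of H (binary 0110), so error is at position 6.
Correct: flip bit 6 of r = 000110111111111 to get c = 000111111111111.


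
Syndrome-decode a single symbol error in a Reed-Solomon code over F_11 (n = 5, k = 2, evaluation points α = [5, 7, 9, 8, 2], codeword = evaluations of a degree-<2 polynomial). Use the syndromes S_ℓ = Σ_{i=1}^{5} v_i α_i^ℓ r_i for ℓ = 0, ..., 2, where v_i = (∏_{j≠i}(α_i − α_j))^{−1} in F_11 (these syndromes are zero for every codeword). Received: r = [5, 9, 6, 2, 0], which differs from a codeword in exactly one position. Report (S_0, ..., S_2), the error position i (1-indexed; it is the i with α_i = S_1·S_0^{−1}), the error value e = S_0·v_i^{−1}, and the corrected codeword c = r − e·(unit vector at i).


S = (3, 4, 9), error at position 1, error magnitude e = 4, c = [1, 9, 6, 2, 0].

Step 1: column multipliers v_i = (∏_{j≠i}(α_i − α_j))^{−1} mod 11.
  i = 1 (α = 5): (5−7)(5−9)(5−8)(5−2) = (−2)·(−4)·(−3)·3 = −72 ≡ 5, so v_1 = 5^{−1} = 9 (mod 11).
  i = 2 (α = 7): (7−5)(7−9)(7−8)(7−2) = 2·(−2)·(−1)·5 = 20 ≡ 9, so v_2 = 9^{−1} = 5 (mod 11).
  i = 3 (α = 9): (9−5)(9−7)(9−8)(9−2) = 4·2·1·7 = 56 ≡ 1, so v_3 = 1^{−1} = 1 (mod 11).
  i = 4 (α = 8): (8−5)(8−7)(8−9)(8−2) = 3·1·(−1)·6 = −18 ≡ 4, so v_4 = 4^{−1} = 3 (mod 11).
  i = 5 (α = 2): (2−5)(2−7)(2−9)(2−8) = (−3)·(−5)·(−7)·(−6) = 630 ≡ 3, so v_5 = 3^{−1} = 4 (mod 11).
  v = [9, 5, 1, 3, 4].
Step 2: syndromes of r = [5, 9, 6, 2, 0] (all sums mod 11).
  S_0 = Σ v_i r_i = 9·5 + 5·9 + 1·6 + 3·2 + 4·0 = 102 ≡ 3.
  S_1 = Σ v_i α_i r_i = 9·5·5 + 5·7·9 + 1·9·6 + 3·8·2 + 4·2·0 = 642 ≡ 4.
  α_i^2 mod 11 = [3, 5, 4, 9, 4].
  S_2 = Σ v_i α_i^2 r_i = 9·3·5 + 5·5·9 + 1·4·6 + 3·9·2 + 4·4·0 = 438 ≡ 9.
  S = (3, 4, 9) ≠ 0, so r is not a codeword (an error is present).
Step 3: locate the error. For a single error e at position i, S_ℓ = v_i·e·α_i^ℓ, so α_err = S_1/S_0.
  S_0^{−1} = 3^{−1} = 4 (mod 11), so α_err = 4·4 = 16 ≡ 5 = α_1. Error position i = 1.
  Consistency check: S_2/S_1 = 9·3 = 27 ≡ 5 = α_err ✓ (single-error assumption holds).
Step 4: error magnitude e = S_0/v_1 = S_0·∏_{j≠1}(α_1 − α_j) = 3·5 = 15 ≡ 4 (mod 11).
Step 5: correct position 1: c_1 = r_1 − e = 5 − 4 ≡ 1 (mod 11). Hence c = [1, 9, 6, 2, 0].
  Check: interpolating c through the α_i gives m(x) = 3 + 4·x (degree < 2) with m(α_i) = c_i for every i, so c is indeed a codeword.


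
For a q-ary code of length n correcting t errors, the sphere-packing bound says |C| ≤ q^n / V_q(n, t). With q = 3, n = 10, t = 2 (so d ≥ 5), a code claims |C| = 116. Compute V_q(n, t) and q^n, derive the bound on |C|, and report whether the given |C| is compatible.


V_q(n, t) = 201, q^n = 59049, Hamming bound = 293, |C| = 116 ≤ bound (satisfied).

Step 1: Compute V_q(n, t) = Σ_{j=0}^2 C(n, j) (q−1)^j.
  j = 0: C(10,0)·(2)^0 = 1·1 = 1.
  j = 1: C(10,1)·(2)^1 = 10·2 = 20.
  j = 2: C(10,2)·(2)^2 = 45·4 = 180.
  V_q(n, t) = 1 + 20 + 180 = 201.
Step 2: q^n = 3^10 = 59049.
Step 3: Hamming bound ⌊q^n / V_q(n,t)⌋ = ⌊59049/201⌋ = 293.
Step 4: Compare |C| = 116 to 293: satisfied.
The claimed |C| lies below the Hamming bound.


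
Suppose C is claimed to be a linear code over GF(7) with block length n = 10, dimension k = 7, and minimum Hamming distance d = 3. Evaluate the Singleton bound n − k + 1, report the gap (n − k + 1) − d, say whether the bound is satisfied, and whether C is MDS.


Singleton RHS = n − k + 1 = 4, slack = 1, bound satisfied, not MDS.

Singleton bound: d ≤ n − k + 1.
Here n = 10, k = 7, so n − k + 1 = 4.
Given d = 3, check d ≤ 4: YES.
Slack = (n − k + 1) − d = 1.
The code is NOT MDS (slack = 1 > 0).
Description: the claimed parameters are [10, 7, 3]_7; such a code would be non-MDS.


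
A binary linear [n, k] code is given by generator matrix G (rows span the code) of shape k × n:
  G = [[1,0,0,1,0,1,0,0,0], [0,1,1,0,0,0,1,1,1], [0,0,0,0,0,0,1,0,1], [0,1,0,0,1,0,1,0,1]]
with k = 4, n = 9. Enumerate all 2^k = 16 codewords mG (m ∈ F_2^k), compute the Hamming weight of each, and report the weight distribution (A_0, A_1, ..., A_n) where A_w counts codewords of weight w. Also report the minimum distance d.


Weight distribution: A_0 = 1, A_2 = 2, A_3 = 3, A_4 = 1, A_5 = 4, A_6 = 2, A_7 = 1, A_8 = 2. Minimum distance d = 2.

Enumerate all 2^4 = 16 messages m ∈ F_2^4.
For each, compute codeword c = mG in F_2^9, then tally its weight.
  m = 0000 → c = 000000000, weight = 0.
  m = 1000 → c = 100101000, weight = 3.
  m = 0100 → c = 011000111, weight = 5.
  m = 1100 → c = 111101111, weight = 8.
  m = 0010 → c = 000000101, weight = 2.
  m = 1010 → c = 100101101, weight = 5.
  m = 0110 → c = 011000010, weight = 3.
  m = 1110 → c = 111101010, weight = 6.
  m = 0001 → c = 010010101, weight = 4.
  m = 1001 → c = 110111101, weight = 7.
  m = 0101 → c = 001010010, weight = 3.
  m = 1101 → c = 101111010, weight = 6.
  m = 0011 → c = 010010000, weight = 2.
  m = 1011 → c = 110111000, weight = 5.
  m = 0111 → c = 001010111, weight = 5.
  m = 1111 → c = 101111111, weight = 8.
Tally weights:
  weight 0: 1 codewords.
  weight 2: 2 codewords.
  weight 3: 3 codewords.
  weight 4: 1 codewords.
  weight 5: 4 codewords.
  weight 6: 2 codewords.
  weight 7: 1 codewords.
  weight 8: 2 codewords.
Minimum distance d = smallest w > 0 with A_w > 0 = 2.
Sanity: Σ A_w = 16 = 2^4 = 16 ✓.


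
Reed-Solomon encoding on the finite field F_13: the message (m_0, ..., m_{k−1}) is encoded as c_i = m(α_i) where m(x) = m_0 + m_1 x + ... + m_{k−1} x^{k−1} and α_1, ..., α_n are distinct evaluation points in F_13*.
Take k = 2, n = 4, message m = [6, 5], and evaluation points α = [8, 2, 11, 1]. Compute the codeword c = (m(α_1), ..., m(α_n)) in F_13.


c = [7, 3, 9, 11]

Message polynomial: m(x) = 6 + 5·x (mod 13).
For each evaluation point α_i, compute m(α_i) mod 13:
  α_1 = 8: Horner steps 5 → 7, so m(8) = 7.
  α_2 = 2: Horner steps 5 → 3, so m(2) = 3.
  α_3 = 11: Horner steps 5 → 9, so m(11) = 9.
  α_4 = 1: Horner steps 5 → 11, so m(1) = 11.
Codeword c = [7, 3, 9, 11] ∈ F_13^4.


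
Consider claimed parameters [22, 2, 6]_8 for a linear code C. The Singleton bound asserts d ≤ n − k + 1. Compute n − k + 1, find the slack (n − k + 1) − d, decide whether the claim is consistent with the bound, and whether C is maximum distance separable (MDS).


Singleton RHS = n − k + 1 = 21, slack = 15, bound satisfied, not MDS.

Singleton bound: d ≤ n − k + 1.
Here n = 22, k = 2, so n − k + 1 = 21.
Given d = 6, check d ≤ 21: YES.
Slack = (n − k + 1) − d = 15.
The code is NOT MDS (slack = 15 > 0).
Description: the claimed parameters are [22, 2, 6]_8; such a code would be non-MDS.


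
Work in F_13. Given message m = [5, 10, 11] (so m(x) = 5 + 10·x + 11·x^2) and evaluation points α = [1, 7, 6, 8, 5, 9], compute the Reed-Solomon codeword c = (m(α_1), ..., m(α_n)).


c = [0, 3, 6, 9, 5, 11]

Message polynomial: m(x) = 5 + 10·x + 11·x^2 (mod 13).
For each evaluation point α_i, compute m(α_i) mod 13:
  α_1 = 1: Horner steps 11 → 8 → 0, so m(1) = 0.
  α_2 = 7: Horner steps 11 → 9 → 3, so m(7) = 3.
  α_3 = 6: Horner steps 11 → 11 → 6, so m(6) = 6.
  α_4 = 8: Horner steps 11 → 7 → 9, so m(8) = 9.
  α_5 = 5: Horner steps 11 → 0 → 5, so m(5) = 5.
  α_6 = 9: Horner steps 11 → 5 → 11, so m(9) = 11.
Codeword c = [0, 3, 6, 9, 5, 11] ∈ F_13^6.


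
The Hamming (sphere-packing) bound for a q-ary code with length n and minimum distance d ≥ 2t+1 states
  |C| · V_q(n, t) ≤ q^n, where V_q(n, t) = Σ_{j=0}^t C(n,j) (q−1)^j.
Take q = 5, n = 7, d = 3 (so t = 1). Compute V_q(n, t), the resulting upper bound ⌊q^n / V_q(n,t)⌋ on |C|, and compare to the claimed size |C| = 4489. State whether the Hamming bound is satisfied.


V_q(n, t) = 29, q^n = 78125, Hamming bound = 2693, |C| = 4489 > bound (violated).

Step 1: Compute V_q(n, t) = Σ_{j=0}^1 C(n, j) (q−1)^j.
  j = 0: C(7,0)·(4)^0 = 1·1 = 1.
  j = 1: C(7,1)·(4)^1 = 7·4 = 28.
  V_q(n, t) = 1 + 28 = 29.
Step 2: q^n = 5^7 = 78125.
Step 3: Hamming bound ⌊q^n / V_q(n,t)⌋ = ⌊78125/29⌋ = 2693.
Step 4: Compare |C| = 4489 to 2693: violated.
The claimed |C| lies above the Hamming bound, so no 5-ary code of length 7 with d ≥ 3 can have 4489 codewords.


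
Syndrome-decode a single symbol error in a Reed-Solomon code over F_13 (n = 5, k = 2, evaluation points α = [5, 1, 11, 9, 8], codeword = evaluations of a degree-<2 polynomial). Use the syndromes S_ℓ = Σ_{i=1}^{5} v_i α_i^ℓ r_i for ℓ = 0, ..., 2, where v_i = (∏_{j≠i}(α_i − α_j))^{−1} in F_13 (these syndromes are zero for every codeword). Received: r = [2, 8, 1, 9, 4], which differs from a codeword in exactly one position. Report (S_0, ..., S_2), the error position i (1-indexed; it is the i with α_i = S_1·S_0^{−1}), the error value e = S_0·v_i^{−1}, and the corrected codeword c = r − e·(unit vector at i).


S = (11, 4, 5), error at position 3, error magnitude e = 8, c = [2, 8, 6, 9, 4].

Step 1: column multipliers v_i = (∏_{j≠i}(α_i − α_j))^{−1} mod 13.
  i = 1 (α = 5): (5−1)(5−11)(5−9)(5−8) = 4·(−6)·(−4)·(−3) = −288 ≡ 11, so v_1 = 11^{−1} = 6 (mod 13).
  i = 2 (α = 1): (1−5)(1−11)(1−9)(1−8) = (−4)·(−10)·(−8)·(−7) = 2240 ≡ 4, so v_2 = 4^{−1} = 10 (mod 13).
  i = 3 (α = 11): (11−5)(11−1)(11−9)(11−8) = 6·10·2·3 = 360 ≡ 9, so v_3 = 9^{−1} = 3 (mod 13).
  i = 4 (α = 9): (9−5)(9−1)(9−11)(9−8) = 4·8·(−2)·1 = −64 ≡ 1, so v_4 = 1^{−1} = 1 (mod 13).
  i = 5 (α = 8): (8−5)(8−1)(8−11)(8−9) = 3·7·(−3)·(−1) = 63 ≡ 11, so v_5 = 11^{−1} = 6 (mod 13).
  v = [6, 10, 3, 1, 6].
Step 2: syndromes of r = [2, 8, 1, 9, 4] (all sums mod 13).
  S_0 = Σ v_i r_i = 6·2 + 10·8 + 3·1 + 1·9 + 6·4 = 128 ≡ 11.
  S_1 = Σ v_i α_i r_i = 6·5·2 + 10·1·8 + 3·11·1 + 1·9·9 + 6·8·4 = 446 ≡ 4.
  α_i^2 mod 13 = [12, 1, 4, 3, 12].
  S_2 = Σ v_i α_i^2 r_i = 6·12·2 + 10·1·8 + 3·4·1 + 1·3·9 + 6·12·4 = 551 ≡ 5.
  S = (11, 4, 5) ≠ 0, so r is not a codeword (an error is present).
Step 3: locate the error. For a single error e at position i, S_ℓ = v_i·e·α_i^ℓ, so α_err = S_1/S_0.
  S_0^{−1} = 11^{−1} = 6 (mod 13), so α_err = 4·6 = 24 ≡ 11 = α_3. Error position i = 3.
  Consistency check: S_2/S_1 = 5·10 = 50 ≡ 11 = α_err ✓ (single-error assumption holds).
Step 4: error magnitude e = S_0/v_3 = S_0·∏_{j≠3}(α_3 − α_j) = 11·9 = 99 ≡ 8 (mod 13).
Step 5: correct position 3: c_3 = r_3 − e = 1 − 8 ≡ 6 (mod 13). Hence c = [2, 8, 6, 9, 4].
  Check: interpolating c through the α_i gives m(x) = 3 + 5·x (degree < 2) with m(α_i) = c_i for every i, so c is indeed a codeword.


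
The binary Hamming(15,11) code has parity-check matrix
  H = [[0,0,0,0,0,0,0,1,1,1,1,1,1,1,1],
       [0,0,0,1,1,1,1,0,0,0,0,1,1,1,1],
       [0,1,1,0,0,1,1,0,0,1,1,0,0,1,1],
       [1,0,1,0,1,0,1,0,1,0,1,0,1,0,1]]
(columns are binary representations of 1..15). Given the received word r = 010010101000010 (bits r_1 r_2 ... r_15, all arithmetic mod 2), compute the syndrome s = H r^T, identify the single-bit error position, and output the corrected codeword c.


s = (0, 1, 1, 1)^T, error position = 7, corrected codeword c = 010010001000010

Compute s = H r^T mod 2 one row at a time:
  s_1 = 0 + 1 + 0 + 0 + 0 + 0 + 1 + 0 = 2 ≡ 0 (mod 2).
  s_2 = 0 + 1 + 0 + 1 + 0 + 0 + 1 + 0 = 3 ≡ 1 (mod 2).
  s_3 = 1 + 0 + 0 + 1 + 0 + 0 + 1 + 0 = 3 ≡ 1 (mod 2).
  s_4 = 0 + 0 + 1 + 1 + 1 + 0 + 0 + 0 = 3 ≡ 1 (mod 2).
s = (0, 1, 1, 1)^T — this equals column 7 of H (binary 0111), so error is at position 7.
Correct: flip bit 7 of r = 010010101000010 to get c = 010010001000010.


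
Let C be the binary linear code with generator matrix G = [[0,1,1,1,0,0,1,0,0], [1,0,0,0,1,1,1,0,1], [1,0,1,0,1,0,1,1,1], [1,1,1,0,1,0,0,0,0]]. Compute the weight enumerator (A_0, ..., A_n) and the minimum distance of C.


Weight distribution: A_0 = 1, A_3 = 2, A_4 = 5, A_5 = 4, A_6 = 2, A_7 = 2. Minimum distance d = 3.

Enumerate all 2^4 = 16 messages m ∈ F_2^4.
For each, compute codeword c = mG in F_2^9, then tally its weight.
  m = 0000 → c = 000000000, weight = 0.
  m = 1000 → c = 011100100, weight = 4.
  m = 0100 → c = 100011101, weight = 5.
  m = 1100 → c = 111111001, weight = 7.
  m = 0010 → c = 101010111, weight = 6.
  m = 1010 → c = 110110011, weight = 6.
  m = 0110 → c = 001001010, weight = 3.
  m = 1110 → c = 010101110, weight = 5.
  m = 0001 → c = 111010000, weight = 4.
  m = 1001 → c = 100110100, weight = 4.
  m = 0101 → c = 011001101, weight = 5.
  m = 1101 → c = 000101001, weight = 3.
  m = 0011 → c = 010000111, weight = 4.
  m = 1011 → c = 001100011, weight = 4.
  m = 0111 → c = 110011010, weight = 5.
  m = 1111 → c = 101111110, weight = 7.
Tally weights:
  weight 0: 1 codewords.
  weight 3: 2 codewords.
  weight 4: 5 codewords.
  weight 5: 4 codewords.
  weight 6: 2 codewords.
  weight 7: 2 codewords.
Minimum distance d = smallest w > 0 with A_w > 0 = 3.
Sanity: Σ A_w = 16 = 2^4 = 16 ✓.


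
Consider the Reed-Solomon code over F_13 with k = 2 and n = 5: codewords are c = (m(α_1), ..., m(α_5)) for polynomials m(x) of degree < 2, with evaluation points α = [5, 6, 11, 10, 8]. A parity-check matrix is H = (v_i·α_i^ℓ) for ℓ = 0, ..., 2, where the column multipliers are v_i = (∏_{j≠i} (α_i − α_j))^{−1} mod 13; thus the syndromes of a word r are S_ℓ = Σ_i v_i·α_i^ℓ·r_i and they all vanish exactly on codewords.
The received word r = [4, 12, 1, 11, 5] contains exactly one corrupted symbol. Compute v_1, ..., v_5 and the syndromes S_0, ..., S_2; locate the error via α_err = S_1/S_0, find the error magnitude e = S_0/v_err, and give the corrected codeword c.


S = (5, 12, 8), error at position 1, error magnitude e = 8, c = [9, 12, 1, 11, 5].

Step 1: column multipliers v_i = (∏_{j≠i}(α_i − α_j))^{−1} mod 13.
  i = 1 (α = 5): (5−6)(5−11)(5−10)(5−8) = (−1)·(−6)·(−5)·(−3) = 90 ≡ 12, so v_1 = 12^{−1} = 12 (mod 13).
  i = 2 (α = 6): (6−5)(6−11)(6−10)(6−8) = 1·(−5)·(−4)·(−2) = −40 ≡ 12, so v_2 = 12^{−1} = 12 (mod 13).
  i = 3 (α = 11): (11−5)(11−6)(11−10)(11−8) = 6·5·1·3 = 90 ≡ 12, so v_3 = 12^{−1} = 12 (mod 13).
  i = 4 (α = 10): (10−5)(10−6)(10−11)(10−8) = 5·4·(−1)·2 = −40 ≡ 12, so v_4 = 12^{−1} = 12 (mod 13).
  i = 5 (α = 8): (8−5)(8−6)(8−11)(8−10) = 3·2·(−3)·(−2) = 36 ≡ 10, so v_5 = 10^{−1} = 4 (mod 13).
  v = [12, 12, 12, 12, 4].
Step 2: syndromes of r = [4, 12, 1, 11, 5] (all sums mod 13).
  S_0 = Σ v_i r_i = 12·4 + 12·12 + 12·1 + 12·11 + 4·5 = 356 ≡ 5.
  S_1 = Σ v_i α_i r_i = 12·5·4 + 12·6·12 + 12·11·1 + 12·10·11 + 4·8·5 = 2716 ≡ 12.
  α_i^2 mod 13 = [12, 10, 4, 9, 12].
  S_2 = Σ v_i α_i^2 r_i = 12·12·4 + 12·10·12 + 12·4·1 + 12·9·11 + 4·12·5 = 3492 ≡ 8.
  S = (5, 12, 8) ≠ 0, so r is not a codeword (an error is present).
Step 3: locate the error. For a single error e at position i, S_ℓ = v_i·e·α_i^ℓ, so α_err = S_1/S_0.
  S_0^{−1} = 5^{−1} = 8 (mod 13), so α_err = 12·8 = 96 ≡ 5 = α_1. Error position i = 1.
  Consistency check: S_2/S_1 = 8·12 = 96 ≡ 5 = α_err ✓ (single-error assumption holds).
Step 4: error magnitude e = S_0/v_1 = S_0·∏_{j≠1}(α_1 − α_j) = 5·12 = 60 ≡ 8 (mod 13).
Step 5: correct position 1: c_1 = r_1 − e = 4 − 8 ≡ 9 (mod 13). Hence c = [9, 12, 1, 11, 5].
  Check: interpolating c through the α_i gives m(x) = 7 + 3·x (degree < 2) with m(α_i) = c_i for every i, so c is indeed a codeword.


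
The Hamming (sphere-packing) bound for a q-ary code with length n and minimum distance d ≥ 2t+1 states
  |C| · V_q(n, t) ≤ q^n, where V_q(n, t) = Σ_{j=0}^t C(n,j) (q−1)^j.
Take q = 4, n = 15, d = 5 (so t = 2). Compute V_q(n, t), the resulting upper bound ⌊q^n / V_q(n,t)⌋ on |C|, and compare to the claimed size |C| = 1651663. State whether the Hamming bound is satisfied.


V_q(n, t) = 991, q^n = 1073741824, Hamming bound = 1083493, |C| = 1651663 > bound (violated).

Step 1: Compute V_q(n, t) = Σ_{j=0}^2 C(n, j) (q−1)^j.
  j = 0: C(15,0)·(3)^0 = 1·1 = 1.
  j = 1: C(15,1)·(3)^1 = 15·3 = 45.
  j = 2: C(15,2)·(3)^2 = 105·9 = 945.
  V_q(n, t) = 1 + 45 + 945 = 991.
Step 2: q^n = 4^15 = 1073741824.
Step 3: Hamming bound ⌊q^n / V_q(n,t)⌋ = ⌊1073741824/991⌋ = 1083493.
Step 4: Compare |C| = 1651663 to 1083493: violated.
The claimed |C| lies above the Hamming bound, so no 4-ary code of length 15 with d ≥ 5 can have 1651663 codewords.


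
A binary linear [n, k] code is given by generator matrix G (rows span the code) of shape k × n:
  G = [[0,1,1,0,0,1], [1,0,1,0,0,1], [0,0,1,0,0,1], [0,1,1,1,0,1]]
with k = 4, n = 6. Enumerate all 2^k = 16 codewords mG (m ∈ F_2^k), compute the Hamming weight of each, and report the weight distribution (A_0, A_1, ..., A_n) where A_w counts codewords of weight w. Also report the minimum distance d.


Weight distribution: A_0 = 1, A_1 = 3, A_2 = 4, A_3 = 4, A_4 = 3, A_5 = 1. Minimum distance d = 1.

Enumerate all 2^4 = 16 messages m ∈ F_2^4.
For each, compute codeword c = mG in F_2^6, then tally its weight.
  m = 0000 → c = 000000, weight = 0.
  m = 1000 → c = 011001, weight = 3.
  m = 0100 → c = 101001, weight = 3.
  m = 1100 → c = 110000, weight = 2.
  m = 0010 → c = 001001, weight = 2.
  m = 1010 → c = 010000, weight = 1.
  m = 0110 → c = 100000, weight = 1.
  m = 1110 → c = 111001, weight = 4.
  m = 0001 → c = 011101, weight = 4.
  m = 1001 → c = 000100, weight = 1.
  m = 0101 → c = 110100, weight = 3.
  m = 1101 → c = 101101, weight = 4.
  m = 0011 → c = 010100, weight = 2.
  m = 1011 → c = 001101, weight = 3.
  m = 0111 → c = 111101, weight = 5.
  m = 1111 → c = 100100, weight = 2.
Tally weights:
  weight 0: 1 codewords.
  weight 1: 3 codewords.
  weight 2: 4 codewords.
  weight 3: 4 codewords.
  weight 4: 3 codewords.
  weight 5: 1 codewords.
Minimum distance d = smallest w > 0 with A_w > 0 = 1.
Sanity: Σ A_w = 16 = 2^4 = 16 ✓.


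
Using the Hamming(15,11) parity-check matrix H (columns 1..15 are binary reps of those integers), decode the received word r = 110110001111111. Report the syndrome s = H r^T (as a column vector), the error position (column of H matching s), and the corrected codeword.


s = (1, 0, 1, 0)^T, error position = 10, corrected codeword c = 110110001011111

Compute s = H r^T mod 2 one row at a time:
  s_1 = 0 + 1 + 1 + 1 + 1 + 1 + 1 + 1 = 7 ≡ 1 (mod 2).
  s_2 = 1 + 1 + 0 + 0 + 1 + 1 + 1 + 1 = 6 ≡ 0 (mod 2).
  s_3 = 1 + 0 + 0 + 0 + 1 + 1 + 1 + 1 = 5 ≡ 1 (mod 2).
  s_4 = 1 + 0 + 1 + 0 + 1 + 1 + 1 + 1 = 6 ≡ 0 (mod 2).
s = (1, 0, 1, 0)^T — this equals column 10 of H (binary 1010), so error is at position 10.
Correct: flip bit 10 of r = 110110001111111 to get c = 110110001011111.


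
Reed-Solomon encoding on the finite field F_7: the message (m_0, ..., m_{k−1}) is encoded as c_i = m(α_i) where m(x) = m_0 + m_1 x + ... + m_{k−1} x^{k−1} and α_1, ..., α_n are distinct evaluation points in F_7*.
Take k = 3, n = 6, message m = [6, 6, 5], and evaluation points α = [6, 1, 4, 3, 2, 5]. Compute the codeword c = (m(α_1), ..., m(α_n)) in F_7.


c = [5, 3, 5, 6, 3, 0]

Message polynomial: m(x) = 6 + 6·x + 5·x^2 (mod 7).
For each evaluation point α_i, compute m(α_i) mod 7:
  α_1 = 6: Horner steps 5 → 1 → 5, so m(6) = 5.
  α_2 = 1: Horner steps 5 → 4 → 3, so m(1) = 3.
  α_3 = 4: Horner steps 5 → 5 → 5, so m(4) = 5.
  α_4 = 3: Horner steps 5 → 0 → 6, so m(3) = 6.
  α_5 = 2: Horner steps 5 → 2 → 3, so m(2) = 3.
  α_6 = 5: Horner steps 5 → 3 → 0, so m(5) = 0.
Codeword c = [5, 3, 5, 6, 3, 0] ∈ F_7^6.
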